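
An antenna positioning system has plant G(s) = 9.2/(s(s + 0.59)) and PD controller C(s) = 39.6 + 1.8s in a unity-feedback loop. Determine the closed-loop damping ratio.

Forward path: (39.6 + 1.8s)·9.2/(s(s+0.59)). The closed-loop characteristic equation is s² + (0.59 + 9.2·1.8)s + 9.2·39.6 = 0.
That is s² + 17.15s + 364.3 = 0, so ω_n = 19.09 rad/s and ζ = 17.15/(2·19.09) = 0.4493.

ζ = 0.449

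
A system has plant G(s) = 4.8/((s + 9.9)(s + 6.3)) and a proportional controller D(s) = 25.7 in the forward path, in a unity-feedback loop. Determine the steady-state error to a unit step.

The loop is type 0. Static position error constant K_pos = D(0)·G(0) = 25.7·0.07696 = 1.978.
Steady-state error to a unit step: e_ss = 1/(1+K_pos) = 1/2.978 = 0.336.

0.336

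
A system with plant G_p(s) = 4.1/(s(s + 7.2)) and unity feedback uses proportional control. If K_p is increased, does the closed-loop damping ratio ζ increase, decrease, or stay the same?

decrease

ζ = 7.2/(2√(4.1K_p)); increasing K_p raises the denominator, so ζ falls.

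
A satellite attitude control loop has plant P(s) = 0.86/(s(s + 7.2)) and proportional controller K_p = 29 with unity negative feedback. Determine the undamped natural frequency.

ω_n = 4.99 rad/s

With unity feedback the closed-loop characteristic equation is s² + 7.2s + 29·0.86 = s² + 7.2s + 24.94 = 0.
Matching s² + 2ζω_n s + ω_n²: ω_n = √24.94 = 4.994 rad/s and 2ζω_n = 7.2, so ζ = 7.2/(2·4.994) = 0.721.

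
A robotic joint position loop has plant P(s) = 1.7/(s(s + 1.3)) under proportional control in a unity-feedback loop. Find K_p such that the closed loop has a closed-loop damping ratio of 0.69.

K_p = 0.522

Closed-loop characteristic equation: s² + 1.3s + K_p·1.7 = 0.
So ω_n = √(1.7K_p) and 2ζω_n = 1.3, giving ζ = 1.3/(2√(1.7K_p)).
Setting ζ = 0.69: √(1.7K_p) = 1.3/(2·0.69) = 0.942, so K_p = 0.8874/1.7 = 0.522.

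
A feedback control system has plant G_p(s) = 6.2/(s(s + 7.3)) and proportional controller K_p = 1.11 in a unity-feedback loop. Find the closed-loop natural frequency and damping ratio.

ω_n = 2.62 rad/s, ζ = 1.39

With unity feedback the closed-loop characteristic equation is s² + 7.3s + 1.11·6.2 = s² + 7.3s + 6.882 = 0.
Matching s² + 2ζω_n s + ω_n²: ω_n = √6.882 = 2.623 rad/s and 2ζω_n = 7.3, so ζ = 7.3/(2·2.623) = 1.39.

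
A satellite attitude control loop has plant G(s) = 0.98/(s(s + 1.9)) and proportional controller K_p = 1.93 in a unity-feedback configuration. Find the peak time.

The closed-loop denominator s² + 1.9s + 1.891 gives ω_n = √1.891 = 1.375 and ζ = 1.9/(2ω_n) = 0.6908.
Damped frequency ω_d = ω_n√(1−ζ²) = 0.9944 rad/s, so peak time T_p = π/ω_d = 3.16 s.

T_p = 3.16 s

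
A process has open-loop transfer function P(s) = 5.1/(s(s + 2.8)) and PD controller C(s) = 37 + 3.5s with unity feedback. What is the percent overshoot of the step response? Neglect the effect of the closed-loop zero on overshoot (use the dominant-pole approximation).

Forward path: (37 + 3.5s)·5.1/(s(s+2.8)). The closed-loop characteristic equation is s² + (2.8 + 5.1·3.5)s + 5.1·37 = 0.
That is s² + 20.65s + 188.7 = 0, so ω_n = 13.74 rad/s and ζ = 20.65/(2·13.74) = 0.7516.
%OS = 100·exp(−πζ/√(1−ζ²)) = 2.79%.

2.79%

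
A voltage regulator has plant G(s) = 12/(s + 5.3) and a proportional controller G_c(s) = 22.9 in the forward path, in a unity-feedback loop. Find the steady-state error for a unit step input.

0.0189

The loop is type 0. Static position error constant K_pos = G_c(0)·G(0) = 22.9·2.264 = 51.85.
Steady-state error to a unit step: e_ss = 1/(1+K_pos) = 1/52.85 = 0.0189.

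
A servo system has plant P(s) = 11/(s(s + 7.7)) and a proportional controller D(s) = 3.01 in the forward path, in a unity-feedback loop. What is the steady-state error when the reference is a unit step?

0

The open loop D(s)P(s) has a pole at the origin (type 1), so the static position error constant is infinite and e_ss = 1/(1+∞) = 0.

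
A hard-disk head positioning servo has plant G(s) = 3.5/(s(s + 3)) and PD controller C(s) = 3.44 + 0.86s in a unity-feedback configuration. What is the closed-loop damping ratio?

ζ = 0.866

Forward path: (3.44 + 0.86s)·3.5/(s(s+3)). The closed-loop characteristic equation is s² + (3 + 3.5·0.86)s + 3.5·3.44 = 0.
That is s² + 6.01s + 12.04 = 0, so ω_n = 3.47 rad/s and ζ = 6.01/(2·3.47) = 0.866.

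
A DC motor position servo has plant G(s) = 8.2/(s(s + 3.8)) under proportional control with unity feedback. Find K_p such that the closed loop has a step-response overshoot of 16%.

From %OS = 100·exp(−πζ/√(1−ζ²)) = 16%, ζ = −ln(0.16)/√(π²+ln²(0.16)) = 0.5039.
Characteristic equation s² + 3.8s + 8.2K_p = 0 gives ζ = 3.8/(2√(8.2K_p)).
Setting ζ = 0.5039: √(8.2K_p) = 3.8/(2·0.5039) = 3.771, so K_p = 14.22/8.2 = 1.73.

K_p = 1.73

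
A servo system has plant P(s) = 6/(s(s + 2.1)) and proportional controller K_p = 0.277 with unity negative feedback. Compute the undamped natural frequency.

The closed-loop denominator is s(s+2.1) + 0.277·6 = s² + 2.1s + 1.662.
Matching s² + 2ζω_n s + ω_n²: ω_n = √1.662 = 1.289 rad/s and 2ζω_n = 2.1, so ζ = 2.1/(2·1.289) = 0.814.

ω_n = 1.29 rad/s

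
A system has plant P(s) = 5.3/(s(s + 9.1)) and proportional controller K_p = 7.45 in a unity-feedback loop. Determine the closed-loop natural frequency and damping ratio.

1 + K_p·P(s) = 0 gives s² + 9.1s + 39.48 = 0.
Matching s² + 2ζω_n s + ω_n²: ω_n = √39.48 = 6.284 rad/s and 2ζω_n = 9.1, so ζ = 9.1/(2·6.284) = 0.724.

ω_n = 6.28 rad/s, ζ = 0.724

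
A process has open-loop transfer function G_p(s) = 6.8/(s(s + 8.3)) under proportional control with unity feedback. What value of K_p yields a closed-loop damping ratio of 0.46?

Closed-loop characteristic equation: s² + 8.3s + K_p·6.8 = 0.
So ω_n = √(6.8K_p) and 2ζω_n = 8.3, giving ζ = 8.3/(2√(6.8K_p)).
Setting ζ = 0.46: √(6.8K_p) = 8.3/(2·0.46) = 9.022, so K_p = 81.39/6.8 = 12.

K_p = 12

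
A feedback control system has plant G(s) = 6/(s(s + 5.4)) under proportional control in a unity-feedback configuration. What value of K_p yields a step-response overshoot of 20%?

K_p = 5.84

From %OS = 100·exp(−πζ/√(1−ζ²)) = 20%, ζ = −ln(0.2)/√(π²+ln²(0.2)) = 0.4559.
Characteristic equation s² + 5.4s + 6K_p = 0 gives ζ = 5.4/(2√(6K_p)).
Setting ζ = 0.4559: √(6K_p) = 5.4/(2·0.4559) = 5.922, so K_p = 35.07/6 = 5.84.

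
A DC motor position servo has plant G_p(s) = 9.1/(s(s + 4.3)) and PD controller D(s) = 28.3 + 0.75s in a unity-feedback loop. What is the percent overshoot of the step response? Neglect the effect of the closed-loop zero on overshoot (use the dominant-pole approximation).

31.3%

Forward path: (28.3 + 0.75s)·9.1/(s(s+4.3)). The closed-loop characteristic equation is s² + (4.3 + 9.1·0.75)s + 9.1·28.3 = 0.
That is s² + 11.12s + 257.5 = 0, so ω_n = 16.05 rad/s and ζ = 11.12/(2·16.05) = 0.3466.
%OS = 100·exp(−πζ/√(1−ζ²)) = 31.3%.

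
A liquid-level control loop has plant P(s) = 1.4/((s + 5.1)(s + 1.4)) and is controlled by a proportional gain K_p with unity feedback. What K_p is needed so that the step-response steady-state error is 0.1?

The loop is type 0, so e_ss(step) = 1/(1 + K_pos) with K_pos = K_p·P(0).
P(0) = 0.1961. Require 1/(1 + K_p·0.1961) = 0.1, so 1 + 0.1961·K_p = 10.
K_p = (10 − 1)/0.1961 = 45.9.

K_p = 45.9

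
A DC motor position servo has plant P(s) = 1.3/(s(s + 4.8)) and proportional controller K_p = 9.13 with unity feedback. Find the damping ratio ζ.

The closed-loop denominator is s(s+4.8) + 9.13·1.3 = s² + 4.8s + 11.87.
Matching s² + 2ζω_n s + ω_n²: ω_n = √11.87 = 3.445 rad/s and 2ζω_n = 4.8, so ζ = 4.8/(2·3.445) = 0.697.

ζ = 0.697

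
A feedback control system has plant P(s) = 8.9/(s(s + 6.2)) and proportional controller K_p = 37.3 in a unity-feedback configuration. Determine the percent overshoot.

58.1%

The closed-loop denominator s² + 6.2s + 332 gives ω_n = √332 = 18.22 and ζ = 6.2/(2ω_n) = 0.1701.
%OS = 100·exp(−πζ/√(1−ζ²)) = 100·exp(−π·0.1701/√0.9711) = 58.1%.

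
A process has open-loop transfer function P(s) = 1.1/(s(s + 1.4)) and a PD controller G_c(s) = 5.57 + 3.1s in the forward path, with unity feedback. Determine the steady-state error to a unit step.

The open loop G_c(s)P(s) has a pole at the origin (type 1), so the static position error constant is infinite and e_ss = 1/(1+∞) = 0.

0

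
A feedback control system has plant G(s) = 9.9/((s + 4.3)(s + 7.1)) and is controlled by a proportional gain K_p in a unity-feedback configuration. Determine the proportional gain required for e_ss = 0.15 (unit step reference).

For a type-0 loop with proportional control, e_ss = 1/(1 + K_p·G(0)).
G(0) = 0.3243. Require 1/(1 + K_p·0.3243) = 0.15, so 1 + 0.3243·K_p = 6.667.
K_p = (6.667 − 1)/0.3243 = 17.5.

K_p = 17.5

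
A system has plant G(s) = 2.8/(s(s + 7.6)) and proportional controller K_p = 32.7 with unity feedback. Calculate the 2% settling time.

T_s ≈ 1.05 s

From 1 + K_pG(s) = 0: s² + 7.6s + 91.56 = 0 ⇒ ω_n = 9.569, ζ = 0.3971.
2% settling time T_s ≈ 4/(ζω_n) = 4/3.8 = 1.05 s.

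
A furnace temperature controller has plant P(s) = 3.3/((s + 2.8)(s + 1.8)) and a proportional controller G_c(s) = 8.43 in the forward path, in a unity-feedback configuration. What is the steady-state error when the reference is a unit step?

0.153

The loop is type 0. Static position error constant K_pos = G_c(0)·P(0) = 8.43·0.6548 = 5.52.
Steady-state error to a unit step: e_ss = 1/(1+K_pos) = 1/6.52 = 0.153.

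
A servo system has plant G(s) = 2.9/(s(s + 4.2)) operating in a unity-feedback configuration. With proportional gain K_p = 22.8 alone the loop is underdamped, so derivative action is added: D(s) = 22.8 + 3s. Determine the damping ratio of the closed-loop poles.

Forward path: (22.8 + 3s)·2.9/(s(s+4.2)). The closed-loop characteristic equation is s² + (4.2 + 2.9·3)s + 2.9·22.8 = 0.
That is s² + 12.9s + 66.12 = 0, so ω_n = 8.131 rad/s and ζ = 12.9/(2·8.131) = 0.7932.

ζ = 0.793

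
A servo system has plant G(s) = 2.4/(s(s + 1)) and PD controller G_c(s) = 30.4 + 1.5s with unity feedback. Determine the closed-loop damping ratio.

Forward path: (30.4 + 1.5s)·2.4/(s(s+1)). The closed-loop characteristic equation is s² + (1 + 2.4·1.5)s + 2.4·30.4 = 0.
That is s² + 4.6s + 72.96 = 0, so ω_n = 8.542 rad/s and ζ = 4.6/(2·8.542) = 0.2693.

ζ = 0.269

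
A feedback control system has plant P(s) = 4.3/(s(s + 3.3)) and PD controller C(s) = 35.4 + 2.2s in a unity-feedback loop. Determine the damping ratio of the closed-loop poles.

Forward path: (35.4 + 2.2s)·4.3/(s(s+3.3)). The closed-loop characteristic equation is s² + (3.3 + 4.3·2.2)s + 4.3·35.4 = 0.
That is s² + 12.76s + 152.2 = 0, so ω_n = 12.34 rad/s and ζ = 12.76/(2·12.34) = 0.5171.

ζ = 0.517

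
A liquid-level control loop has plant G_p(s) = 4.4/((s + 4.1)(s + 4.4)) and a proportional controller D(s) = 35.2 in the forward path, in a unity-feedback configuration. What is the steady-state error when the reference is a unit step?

0.104

The loop is type 0. Static position error constant K_pos = D(0)·G_p(0) = 35.2·0.2439 = 8.585.
Steady-state error to a unit step: e_ss = 1/(1+K_pos) = 1/9.585 = 0.104.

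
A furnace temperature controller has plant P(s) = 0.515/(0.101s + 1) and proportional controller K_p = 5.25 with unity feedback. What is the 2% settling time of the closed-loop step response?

T_s ≈ 0.109 s

Closed loop: T(s) = K_p·P/(1+K_p·P) = 2.704/(0.101s + 1 + 2.704), with pole at s = −(1 + 2.704)/0.101 = −36.67.
τ = 1/36.67 = 0.02727 s, so 2% settling time ≈ 4τ = 0.109 s.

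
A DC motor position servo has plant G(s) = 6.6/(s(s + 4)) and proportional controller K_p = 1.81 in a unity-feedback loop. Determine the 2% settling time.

Closed-loop characteristic equation: s² + 4s + 11.95 = 0, so ω_n = 3.456 rad/s and ζ = 4/(2·3.456) = 0.5787.
2% settling time T_s ≈ 4/(ζω_n) = 4/2 = 2 s.

T_s ≈ 2 s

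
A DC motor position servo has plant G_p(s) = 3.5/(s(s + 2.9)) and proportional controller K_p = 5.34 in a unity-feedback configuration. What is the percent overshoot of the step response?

From 1 + K_pG_p(s) = 0: s² + 2.9s + 18.69 = 0 ⇒ ω_n = 4.323, ζ = 0.3354.
%OS = 100·exp(−πζ/√(1−ζ²)) = 100·exp(−π·0.3354/√0.8875) = 32.7%.

32.7%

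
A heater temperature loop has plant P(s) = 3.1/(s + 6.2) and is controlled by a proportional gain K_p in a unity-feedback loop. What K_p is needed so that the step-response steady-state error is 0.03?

The loop is type 0, so e_ss(step) = 1/(1 + K_pos) with K_pos = K_p·P(0).
P(0) = 0.5. Require 1/(1 + K_p·0.5) = 0.03, so 1 + 0.5·K_p = 33.33.
K_p = (33.33 − 1)/0.5 = 64.7.

K_p = 64.7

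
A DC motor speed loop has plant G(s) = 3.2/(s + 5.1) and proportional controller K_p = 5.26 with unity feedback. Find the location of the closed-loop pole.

Closed-loop transfer function: T(s) = K_p·G(s)/(1 + K_p·G(s)) = 16.83/(s + 5.1 + 16.83) = 16.83/(s + 21.93).
The closed-loop pole is at s = −21.93.

s = -21.93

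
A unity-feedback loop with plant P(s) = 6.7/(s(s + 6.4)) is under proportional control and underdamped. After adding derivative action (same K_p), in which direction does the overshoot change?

The derivative term adds K·K_d to the s-coefficient of the characteristic equation, raising 2ζω_n while ω_n is unchanged; ζ increases, so overshoot decreases.

decrease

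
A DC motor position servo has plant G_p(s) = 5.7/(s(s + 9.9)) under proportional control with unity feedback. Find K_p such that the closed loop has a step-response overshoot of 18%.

K_p = 18.7

From %OS = 100·exp(−πζ/√(1−ζ²)) = 18%, ζ = −ln(0.18)/√(π²+ln²(0.18)) = 0.4791.
Characteristic equation s² + 9.9s + 5.7K_p = 0 gives ζ = 9.9/(2√(5.7K_p)).
Setting ζ = 0.4791: √(5.7K_p) = 9.9/(2·0.4791) = 10.33, so K_p = 106.7/5.7 = 18.7.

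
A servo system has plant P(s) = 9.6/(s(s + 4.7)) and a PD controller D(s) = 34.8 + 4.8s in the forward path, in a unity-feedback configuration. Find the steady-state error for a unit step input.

The open loop D(s)P(s) has a pole at the origin (type 1), so the static position error constant is infinite and e_ss = 1/(1+∞) = 0.

0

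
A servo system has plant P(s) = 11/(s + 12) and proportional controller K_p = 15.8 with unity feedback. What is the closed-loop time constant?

Closed-loop transfer function: T(s) = K_p·P(s)/(1 + K_p·P(s)) = 173.8/(s + 12 + 173.8) = 173.8/(s + 185.8).
Time constant τ = 1/185.8 = 0.00538 s.

τ = 0.00538 s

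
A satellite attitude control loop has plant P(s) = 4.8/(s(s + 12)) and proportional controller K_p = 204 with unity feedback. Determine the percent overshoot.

54.1%

The closed-loop denominator s² + 12s + 979.2 gives ω_n = √979.2 = 31.29 and ζ = 12/(2ω_n) = 0.1917.
%OS = 100·exp(−πζ/√(1−ζ²)) = 100·exp(−π·0.1917/√0.9632) = 54.1%.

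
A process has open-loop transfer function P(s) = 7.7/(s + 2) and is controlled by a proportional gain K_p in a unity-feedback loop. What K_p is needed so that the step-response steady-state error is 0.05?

The loop is type 0, so e_ss(step) = 1/(1 + K_pos) with K_pos = K_p·P(0).
P(0) = 3.85. Require 1/(1 + K_p·3.85) = 0.05, so 1 + 3.85·K_p = 20.
K_p = (20 − 1)/3.85 = 4.94.

K_p = 4.94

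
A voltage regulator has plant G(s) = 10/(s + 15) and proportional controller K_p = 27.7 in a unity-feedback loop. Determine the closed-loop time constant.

Closed-loop transfer function: T(s) = K_p·G(s)/(1 + K_p·G(s)) = 277/(s + 15 + 277) = 277/(s + 292).
Time constant τ = 1/292 = 0.00342 s.

τ = 0.00342 s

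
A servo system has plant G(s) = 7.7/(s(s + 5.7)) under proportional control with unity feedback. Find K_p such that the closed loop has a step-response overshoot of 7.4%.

From %OS = 100·exp(−πζ/√(1−ζ²)) = 7.4%, ζ = −ln(0.074)/√(π²+ln²(0.074)) = 0.6381.
Characteristic equation s² + 5.7s + 7.7K_p = 0 gives ζ = 5.7/(2√(7.7K_p)).
Setting ζ = 0.6381: √(7.7K_p) = 5.7/(2·0.6381) = 4.466, so K_p = 19.95/7.7 = 2.59.

K_p = 2.59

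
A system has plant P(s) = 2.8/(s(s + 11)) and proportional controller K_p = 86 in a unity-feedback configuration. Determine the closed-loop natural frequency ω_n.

1 + K_p·P(s) = 0 gives s² + 11s + 240.8 = 0.
So ω_n² = 240.8 ⇒ ω_n = 15.52 rad/s, and ζ = 11/(2ω_n) = 0.354.

ω_n = 15.5 rad/s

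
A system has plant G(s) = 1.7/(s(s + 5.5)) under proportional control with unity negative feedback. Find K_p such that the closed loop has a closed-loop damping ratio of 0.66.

Closed-loop characteristic equation: s² + 5.5s + K_p·1.7 = 0.
So ω_n = √(1.7K_p) and 2ζω_n = 5.5, giving ζ = 5.5/(2√(1.7K_p)).
Setting ζ = 0.66: √(1.7K_p) = 5.5/(2·0.66) = 4.167, so K_p = 17.36/1.7 = 10.2.

K_p = 10.2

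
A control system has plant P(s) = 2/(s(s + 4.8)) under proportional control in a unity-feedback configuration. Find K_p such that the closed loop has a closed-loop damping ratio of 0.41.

K_p = 17.1

Closed-loop characteristic equation: s² + 4.8s + K_p·2 = 0.
So ω_n = √(2K_p) and 2ζω_n = 4.8, giving ζ = 4.8/(2√(2K_p)).
Setting ζ = 0.41: √(2K_p) = 4.8/(2·0.41) = 5.854, so K_p = 34.27/2 = 17.1.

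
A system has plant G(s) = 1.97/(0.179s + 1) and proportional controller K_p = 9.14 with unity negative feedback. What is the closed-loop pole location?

s = -106.2

Closed loop: T(s) = K_p·G/(1+K_p·G) = 18.01/(0.179s + 1 + 18.01), with pole at s = −(1 + 18.01)/0.179 = −106.2.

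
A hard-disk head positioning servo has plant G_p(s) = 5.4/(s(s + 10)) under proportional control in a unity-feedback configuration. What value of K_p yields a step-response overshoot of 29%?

K_p = 34.4

From %OS = 100·exp(−πζ/√(1−ζ²)) = 29%, ζ = −ln(0.29)/√(π²+ln²(0.29)) = 0.3666.
Characteristic equation s² + 10s + 5.4K_p = 0 gives ζ = 10/(2√(5.4K_p)).
Setting ζ = 0.3666: √(5.4K_p) = 10/(2·0.3666) = 13.64, so K_p = 186/5.4 = 34.4.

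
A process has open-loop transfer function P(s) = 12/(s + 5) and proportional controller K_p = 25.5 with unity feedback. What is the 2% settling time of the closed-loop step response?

Closed-loop transfer function: T(s) = K_p·P(s)/(1 + K_p·P(s)) = 306/(s + 5 + 306) = 306/(s + 311).
Time constant τ = 1/311 = 0.003215 s, so the 2% settling time is about 4τ = 0.0129 s.

T_s ≈ 0.0129 s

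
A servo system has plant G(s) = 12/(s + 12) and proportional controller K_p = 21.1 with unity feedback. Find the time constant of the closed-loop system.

Closed-loop transfer function: T(s) = K_p·G(s)/(1 + K_p·G(s)) = 253.2/(s + 12 + 253.2) = 253.2/(s + 265.2).
Time constant τ = 1/265.2 = 0.00377 s.

τ = 0.00377 s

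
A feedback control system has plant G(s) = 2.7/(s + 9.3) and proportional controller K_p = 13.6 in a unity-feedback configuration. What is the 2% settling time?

Closed-loop transfer function: T(s) = K_p·G(s)/(1 + K_p·G(s)) = 36.72/(s + 9.3 + 36.72) = 36.72/(s + 46.02).
Time constant τ = 1/46.02 = 0.02173 s, so the 2% settling time is about 4τ = 0.0869 s.

T_s ≈ 0.0869 s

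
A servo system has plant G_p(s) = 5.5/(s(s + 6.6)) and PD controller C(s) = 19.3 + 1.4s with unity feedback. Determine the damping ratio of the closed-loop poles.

Forward path: (19.3 + 1.4s)·5.5/(s(s+6.6)). The closed-loop characteristic equation is s² + (6.6 + 5.5·1.4)s + 5.5·19.3 = 0.
That is s² + 14.3s + 106.2 = 0, so ω_n = 10.3 rad/s and ζ = 14.3/(2·10.3) = 0.694.

ζ = 0.694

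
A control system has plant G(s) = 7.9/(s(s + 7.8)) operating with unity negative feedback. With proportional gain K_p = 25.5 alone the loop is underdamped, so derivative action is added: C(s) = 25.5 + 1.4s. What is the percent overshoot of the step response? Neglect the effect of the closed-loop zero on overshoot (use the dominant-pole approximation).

Forward path: (25.5 + 1.4s)·7.9/(s(s+7.8)). The closed-loop characteristic equation is s² + (7.8 + 7.9·1.4)s + 7.9·25.5 = 0.
That is s² + 18.86s + 201.5 = 0, so ω_n = 14.19 rad/s and ζ = 18.86/(2·14.19) = 0.6644.
%OS = 100·exp(−πζ/√(1−ζ²)) = 6.13%.

6.13%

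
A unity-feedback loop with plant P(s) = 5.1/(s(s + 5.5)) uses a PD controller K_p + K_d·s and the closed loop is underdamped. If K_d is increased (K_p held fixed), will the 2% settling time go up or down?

Characteristic equation s² + (5.5 + 5.1K_d)s + 5.1K_p = 0: raising K_d increases ζω_n = (5.5+5.1K_d)/2 while the loop stays underdamped, so T_s ≈ 4/(ζω_n) decreases.

decrease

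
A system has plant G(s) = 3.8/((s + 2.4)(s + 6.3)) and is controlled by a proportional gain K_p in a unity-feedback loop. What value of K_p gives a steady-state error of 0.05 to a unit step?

The loop is type 0, so e_ss(step) = 1/(1 + K_pos) with K_pos = K_p·G(0).
G(0) = 0.2513. Require 1/(1 + K_p·0.2513) = 0.05, so 1 + 0.2513·K_p = 20.
K_p = (20 − 1)/0.2513 = 75.6.

K_p = 75.6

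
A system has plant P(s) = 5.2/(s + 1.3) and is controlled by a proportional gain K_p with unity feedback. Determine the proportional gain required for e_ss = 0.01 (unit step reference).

The loop is type 0, so e_ss(step) = 1/(1 + K_pos) with K_pos = K_p·P(0).
P(0) = 4. Require 1/(1 + K_p·4) = 0.01, so 1 + 4·K_p = 100.
K_p = (100 − 1)/4 = 24.8.

K_p = 24.8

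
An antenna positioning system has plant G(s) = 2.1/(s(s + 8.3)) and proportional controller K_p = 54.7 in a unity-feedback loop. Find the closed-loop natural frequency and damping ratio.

1 + K_p·G(s) = 0 gives s² + 8.3s + 114.9 = 0.
Matching s² + 2ζω_n s + ω_n²: ω_n = √114.9 = 10.72 rad/s and 2ζω_n = 8.3, so ζ = 8.3/(2·10.72) = 0.387.

ω_n = 10.7 rad/s, ζ = 0.387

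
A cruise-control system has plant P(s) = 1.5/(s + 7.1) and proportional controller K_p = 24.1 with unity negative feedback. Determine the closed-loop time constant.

Closed-loop transfer function: T(s) = K_p·P(s)/(1 + K_p·P(s)) = 36.15/(s + 7.1 + 36.15) = 36.15/(s + 43.25).
Time constant τ = 1/43.25 = 0.0231 s.

τ = 0.0231 s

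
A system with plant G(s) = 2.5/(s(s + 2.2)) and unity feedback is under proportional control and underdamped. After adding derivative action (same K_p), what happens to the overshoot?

decrease

The derivative term adds K·K_d to the s-coefficient of the characteristic equation, raising 2ζω_n while ω_n is unchanged; ζ increases, so overshoot decreases.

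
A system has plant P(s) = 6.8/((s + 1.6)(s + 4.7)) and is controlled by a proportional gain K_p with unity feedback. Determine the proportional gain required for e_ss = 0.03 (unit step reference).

K_p = 35.8

The loop is type 0, so e_ss(step) = 1/(1 + K_pos) with K_pos = K_p·P(0).
P(0) = 0.9043. Require 1/(1 + K_p·0.9043) = 0.03, so 1 + 0.9043·K_p = 33.33.
K_p = (33.33 − 1)/0.9043 = 35.8.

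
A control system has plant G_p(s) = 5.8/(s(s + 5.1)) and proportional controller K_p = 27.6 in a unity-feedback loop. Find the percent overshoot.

The closed-loop denominator s² + 5.1s + 160.1 gives ω_n = √160.1 = 12.65 and ζ = 5.1/(2ω_n) = 0.2015.
%OS = 100·exp(−πζ/√(1−ζ²)) = 100·exp(−π·0.2015/√0.9594) = 52.4%.

52.4%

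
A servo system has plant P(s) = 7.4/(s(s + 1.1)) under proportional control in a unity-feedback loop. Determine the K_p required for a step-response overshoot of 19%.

K_p = 0.187

From %OS = 100·exp(−πζ/√(1−ζ²)) = 19%, ζ = −ln(0.19)/√(π²+ln²(0.19)) = 0.4673.
Characteristic equation s² + 1.1s + 7.4K_p = 0 gives ζ = 1.1/(2√(7.4K_p)).
Setting ζ = 0.4673: √(7.4K_p) = 1.1/(2·0.4673) = 1.177, so K_p = 1.385/7.4 = 0.187.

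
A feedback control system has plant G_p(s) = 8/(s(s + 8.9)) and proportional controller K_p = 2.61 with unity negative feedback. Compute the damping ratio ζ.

ζ = 0.974

1 + K_p·G_p(s) = 0 gives s² + 8.9s + 20.88 = 0.
So ω_n² = 20.88 ⇒ ω_n = 4.569 rad/s, and ζ = 8.9/(2ω_n) = 0.974.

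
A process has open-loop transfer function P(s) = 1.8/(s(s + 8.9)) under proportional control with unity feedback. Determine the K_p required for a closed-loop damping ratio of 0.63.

K_p = 27.7

Closed-loop characteristic equation: s² + 8.9s + K_p·1.8 = 0.
So ω_n = √(1.8K_p) and 2ζω_n = 8.9, giving ζ = 8.9/(2√(1.8K_p)).
Setting ζ = 0.63: √(1.8K_p) = 8.9/(2·0.63) = 7.063, so K_p = 49.89/1.8 = 27.7.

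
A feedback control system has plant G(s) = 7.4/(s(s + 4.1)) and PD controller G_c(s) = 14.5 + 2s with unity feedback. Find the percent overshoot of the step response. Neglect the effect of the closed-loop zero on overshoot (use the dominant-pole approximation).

0.0914%

Forward path: (14.5 + 2s)·7.4/(s(s+4.1)). The closed-loop characteristic equation is s² + (4.1 + 7.4·2)s + 7.4·14.5 = 0.
That is s² + 18.9s + 107.3 = 0, so ω_n = 10.36 rad/s and ζ = 18.9/(2·10.36) = 0.9123.
%OS = 100·exp(−πζ/√(1−ζ²)) = 0.0914%.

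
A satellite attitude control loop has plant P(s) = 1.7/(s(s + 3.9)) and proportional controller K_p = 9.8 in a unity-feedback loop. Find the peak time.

T_p = 0.876 s

From 1 + K_pP(s) = 0: s² + 3.9s + 16.66 = 0 ⇒ ω_n = 4.082, ζ = 0.4777.
Damped frequency ω_d = ω_n√(1−ζ²) = 3.586 rad/s, so peak time T_p = π/ω_d = 0.876 s.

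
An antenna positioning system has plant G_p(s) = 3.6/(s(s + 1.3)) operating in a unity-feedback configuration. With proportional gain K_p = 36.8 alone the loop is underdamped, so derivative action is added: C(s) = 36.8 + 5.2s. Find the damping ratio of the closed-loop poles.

Forward path: (36.8 + 5.2s)·3.6/(s(s+1.3)). The closed-loop characteristic equation is s² + (1.3 + 3.6·5.2)s + 3.6·36.8 = 0.
That is s² + 20.02s + 132.5 = 0, so ω_n = 11.51 rad/s and ζ = 20.02/(2·11.51) = 0.8697.

ζ = 0.87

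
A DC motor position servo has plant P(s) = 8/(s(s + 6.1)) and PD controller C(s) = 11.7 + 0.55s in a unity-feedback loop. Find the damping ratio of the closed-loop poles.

ζ = 0.543

Forward path: (11.7 + 0.55s)·8/(s(s+6.1)). The closed-loop characteristic equation is s² + (6.1 + 8·0.55)s + 8·11.7 = 0.
That is s² + 10.5s + 93.6 = 0, so ω_n = 9.675 rad/s and ζ = 10.5/(2·9.675) = 0.5427.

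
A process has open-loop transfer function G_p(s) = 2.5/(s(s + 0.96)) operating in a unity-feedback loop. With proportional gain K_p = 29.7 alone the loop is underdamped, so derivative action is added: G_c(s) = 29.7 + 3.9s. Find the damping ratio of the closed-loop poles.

Forward path: (29.7 + 3.9s)·2.5/(s(s+0.96)). The closed-loop characteristic equation is s² + (0.96 + 2.5·3.9)s + 2.5·29.7 = 0.
That is s² + 10.71s + 74.25 = 0, so ω_n = 8.617 rad/s and ζ = 10.71/(2·8.617) = 0.6215.

ζ = 0.621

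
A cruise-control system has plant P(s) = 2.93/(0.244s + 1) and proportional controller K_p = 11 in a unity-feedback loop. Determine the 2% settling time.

T_s ≈ 0.0294 s

Closed loop: T(s) = K_p·P/(1+K_p·P) = 32.23/(0.244s + 1 + 32.23), with pole at s = −(1 + 32.23)/0.244 = −136.2.
τ = 1/136.2 = 0.007343 s, so 2% settling time ≈ 4τ = 0.0294 s.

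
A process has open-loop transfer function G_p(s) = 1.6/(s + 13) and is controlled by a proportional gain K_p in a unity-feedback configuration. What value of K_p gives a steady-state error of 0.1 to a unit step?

K_p = 73.1

The loop is type 0, so e_ss(step) = 1/(1 + K_pos) with K_pos = K_p·G_p(0).
G_p(0) = 0.1231. Require 1/(1 + K_p·0.1231) = 0.1, so 1 + 0.1231·K_p = 10.
K_p = (10 − 1)/0.1231 = 73.1.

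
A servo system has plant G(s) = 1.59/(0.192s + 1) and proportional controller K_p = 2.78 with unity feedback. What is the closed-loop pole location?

Closed loop: T(s) = K_p·G/(1+K_p·G) = 4.42/(0.192s + 1 + 4.42), with pole at s = −(1 + 4.42)/0.192 = −28.23.

s = -28.23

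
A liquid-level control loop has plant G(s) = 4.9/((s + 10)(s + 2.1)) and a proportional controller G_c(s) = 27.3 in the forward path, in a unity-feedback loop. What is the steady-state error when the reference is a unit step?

0.136

The loop is type 0. Static position error constant K_pos = G_c(0)·G(0) = 27.3·0.2333 = 6.37.
Steady-state error to a unit step: e_ss = 1/(1+K_pos) = 1/7.37 = 0.136.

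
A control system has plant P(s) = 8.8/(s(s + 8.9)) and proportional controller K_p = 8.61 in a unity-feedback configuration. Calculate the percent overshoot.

15.4%

From 1 + K_pP(s) = 0: s² + 8.9s + 75.77 = 0 ⇒ ω_n = 8.704, ζ = 0.5112.
%OS = 100·exp(−πζ/√(1−ζ²)) = 100·exp(−π·0.5112/√0.7386) = 15.4%.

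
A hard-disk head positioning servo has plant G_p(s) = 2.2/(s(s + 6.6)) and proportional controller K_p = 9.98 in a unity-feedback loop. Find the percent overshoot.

4.43%

From 1 + K_pG_p(s) = 0: s² + 6.6s + 21.96 = 0 ⇒ ω_n = 4.686, ζ = 0.7043.
%OS = 100·exp(−πζ/√(1−ζ²)) = 100·exp(−π·0.7043/√0.504) = 4.43%.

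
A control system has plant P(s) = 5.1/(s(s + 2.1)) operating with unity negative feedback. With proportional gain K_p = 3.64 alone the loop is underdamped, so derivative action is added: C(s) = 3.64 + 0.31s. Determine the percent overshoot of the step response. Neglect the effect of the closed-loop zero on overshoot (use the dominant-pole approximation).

Forward path: (3.64 + 0.31s)·5.1/(s(s+2.1)). The closed-loop characteristic equation is s² + (2.1 + 5.1·0.31)s + 5.1·3.64 = 0.
That is s² + 3.681s + 18.56 = 0, so ω_n = 4.309 rad/s and ζ = 3.681/(2·4.309) = 0.4272.
%OS = 100·exp(−πζ/√(1−ζ²)) = 22.7%.

22.7%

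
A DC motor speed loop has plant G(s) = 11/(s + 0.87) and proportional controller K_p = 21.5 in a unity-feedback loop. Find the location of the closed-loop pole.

Closed-loop transfer function: T(s) = K_p·G(s)/(1 + K_p·G(s)) = 236.5/(s + 0.87 + 236.5) = 236.5/(s + 237.4).
The closed-loop pole is at s = −237.4.

s = -237.4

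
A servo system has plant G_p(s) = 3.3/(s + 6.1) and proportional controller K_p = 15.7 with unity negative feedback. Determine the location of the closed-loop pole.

s = -57.91

Closed-loop transfer function: T(s) = K_p·G_p(s)/(1 + K_p·G_p(s)) = 51.81/(s + 6.1 + 51.81) = 51.81/(s + 57.91).
The closed-loop pole is at s = −57.91.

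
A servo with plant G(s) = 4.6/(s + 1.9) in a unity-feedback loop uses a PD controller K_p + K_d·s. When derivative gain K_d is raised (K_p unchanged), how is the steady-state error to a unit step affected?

unchanged

K_d affects only the transient (the s-coefficient); the DC loop gain, and hence e_ss, depends only on K_p.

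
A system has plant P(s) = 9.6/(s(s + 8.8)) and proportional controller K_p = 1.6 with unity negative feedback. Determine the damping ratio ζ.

ζ = 1.12

With unity feedback the closed-loop characteristic equation is s² + 8.8s + 1.6·9.6 = s² + 8.8s + 15.36 = 0.
So ω_n² = 15.36 ⇒ ω_n = 3.919 rad/s, and ζ = 8.8/(2ω_n) = 1.12.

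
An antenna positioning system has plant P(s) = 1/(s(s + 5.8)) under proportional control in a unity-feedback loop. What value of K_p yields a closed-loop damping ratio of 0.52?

Closed-loop characteristic equation: s² + 5.8s + K_p·1 = 0.
So ω_n = √(1K_p) and 2ζω_n = 5.8, giving ζ = 5.8/(2√(1K_p)).
Setting ζ = 0.52: √(1K_p) = 5.8/(2·0.52) = 5.577, so K_p = 31.1/1 = 31.1.

K_p = 31.1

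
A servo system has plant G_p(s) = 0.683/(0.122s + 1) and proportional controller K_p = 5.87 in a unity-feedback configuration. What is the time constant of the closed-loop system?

τ = 0.0244 s

Closed loop: T(s) = K_p·G_p/(1+K_p·G_p) = 4.009/(0.122s + 1 + 4.009), with pole at s = −(1 + 4.009)/0.122 = −41.06.
Closed-loop time constant τ = 1/41.06 = 0.0244 s.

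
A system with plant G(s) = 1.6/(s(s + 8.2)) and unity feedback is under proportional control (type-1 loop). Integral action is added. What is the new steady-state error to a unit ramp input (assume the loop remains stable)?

The integrator raises the loop to type 2, so K_v → ∞ and e_ss to a ramp is zero.

0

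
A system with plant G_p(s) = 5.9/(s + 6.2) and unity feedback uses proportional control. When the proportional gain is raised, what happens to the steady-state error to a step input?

The position error constant K_pos = K_p·G_p(0) grows with K_p, and e_ss = 1/(1+K_pos) falls.

decrease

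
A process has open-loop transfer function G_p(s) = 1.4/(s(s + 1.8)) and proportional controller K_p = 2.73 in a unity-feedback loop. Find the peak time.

T_p = 1.81 s

Closed-loop characteristic equation: s² + 1.8s + 3.822 = 0, so ω_n = 1.955 rad/s and ζ = 1.8/(2·1.955) = 0.4604.
Damped frequency ω_d = ω_n√(1−ζ²) = 1.736 rad/s, so peak time T_p = π/ω_d = 1.81 s.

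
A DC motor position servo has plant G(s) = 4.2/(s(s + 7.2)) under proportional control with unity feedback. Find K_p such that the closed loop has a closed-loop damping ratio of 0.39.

K_p = 20.3

Closed-loop characteristic equation: s² + 7.2s + K_p·4.2 = 0.
So ω_n = √(4.2K_p) and 2ζω_n = 7.2, giving ζ = 7.2/(2√(4.2K_p)).
Setting ζ = 0.39: √(4.2K_p) = 7.2/(2·0.39) = 9.231, so K_p = 85.21/4.2 = 20.3.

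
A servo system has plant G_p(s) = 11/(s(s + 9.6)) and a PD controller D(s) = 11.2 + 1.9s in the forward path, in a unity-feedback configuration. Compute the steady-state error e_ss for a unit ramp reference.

0.0779

The loop has one pole at the origin (type 1). Velocity error constant K_v = lim_{s→0} s·D(s)G_p(s) = 11.2·11/9.6 = 12.83.
Steady-state error to a unit ramp: e_ss = 1/K_v = 0.0779.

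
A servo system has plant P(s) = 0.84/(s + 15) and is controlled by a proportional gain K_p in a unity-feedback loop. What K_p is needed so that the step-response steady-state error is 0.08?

Steady-state error for a unit step on this type-0 loop is 1/(1 + K_p·P(0)).
P(0) = 0.056. Require 1/(1 + K_p·0.056) = 0.08, so 1 + 0.056·K_p = 12.5.
K_p = (12.5 − 1)/0.056 = 205.

K_p = 205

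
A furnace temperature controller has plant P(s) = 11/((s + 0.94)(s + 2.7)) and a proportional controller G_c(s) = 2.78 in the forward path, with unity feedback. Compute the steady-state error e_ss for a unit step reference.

The loop is type 0. Static position error constant K_pos = G_c(0)·P(0) = 2.78·4.334 = 12.05.
Steady-state error to a unit step: e_ss = 1/(1+K_pos) = 1/13.05 = 0.0766.

0.0766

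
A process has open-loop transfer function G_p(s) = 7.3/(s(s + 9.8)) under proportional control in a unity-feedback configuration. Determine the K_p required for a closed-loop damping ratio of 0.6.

Closed-loop characteristic equation: s² + 9.8s + K_p·7.3 = 0.
So ω_n = √(7.3K_p) and 2ζω_n = 9.8, giving ζ = 9.8/(2√(7.3K_p)).
Setting ζ = 0.6: √(7.3K_p) = 9.8/(2·0.6) = 8.167, so K_p = 66.69/7.3 = 9.14.

K_p = 9.14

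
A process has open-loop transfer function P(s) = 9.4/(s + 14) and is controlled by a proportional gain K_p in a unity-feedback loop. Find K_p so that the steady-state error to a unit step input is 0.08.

The loop is type 0, so e_ss(step) = 1/(1 + K_pos) with K_pos = K_p·P(0).
P(0) = 0.6714. Require 1/(1 + K_p·0.6714) = 0.08, so 1 + 0.6714·K_p = 12.5.
K_p = (12.5 − 1)/0.6714 = 17.1.

K_p = 17.1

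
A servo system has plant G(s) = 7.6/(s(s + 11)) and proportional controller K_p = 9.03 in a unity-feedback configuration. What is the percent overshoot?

The closed-loop denominator s² + 11s + 68.63 gives ω_n = √68.63 = 8.284 and ζ = 11/(2ω_n) = 0.6639.
%OS = 100·exp(−πζ/√(1−ζ²)) = 100·exp(−π·0.6639/√0.5592) = 6.15%.

6.15%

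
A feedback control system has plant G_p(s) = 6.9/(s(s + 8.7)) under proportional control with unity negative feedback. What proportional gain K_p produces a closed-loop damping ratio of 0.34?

K_p = 23.7

Closed-loop characteristic equation: s² + 8.7s + K_p·6.9 = 0.
So ω_n = √(6.9K_p) and 2ζω_n = 8.7, giving ζ = 8.7/(2√(6.9K_p)).
Setting ζ = 0.34: √(6.9K_p) = 8.7/(2·0.34) = 12.79, so K_p = 163.7/6.9 = 23.7.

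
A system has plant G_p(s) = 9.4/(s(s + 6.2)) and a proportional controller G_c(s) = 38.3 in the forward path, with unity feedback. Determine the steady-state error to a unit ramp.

0.0172

The loop has one pole at the origin (type 1). Velocity error constant K_v = lim_{s→0} s·G_c(s)G_p(s) = 38.3·9.4/6.2 = 58.07.
Steady-state error to a unit ramp: e_ss = 1/K_v = 0.0172.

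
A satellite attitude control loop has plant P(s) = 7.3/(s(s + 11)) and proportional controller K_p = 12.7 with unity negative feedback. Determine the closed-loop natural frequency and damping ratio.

1 + K_p·P(s) = 0 gives s² + 11s + 92.71 = 0.
Matching s² + 2ζω_n s + ω_n²: ω_n = √92.71 = 9.629 rad/s and 2ζω_n = 11, so ζ = 11/(2·9.629) = 0.571.

ω_n = 9.63 rad/s, ζ = 0.571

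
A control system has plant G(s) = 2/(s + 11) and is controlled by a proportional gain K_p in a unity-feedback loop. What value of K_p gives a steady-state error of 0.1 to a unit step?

Steady-state error for a unit step on this type-0 loop is 1/(1 + K_p·G(0)).
G(0) = 0.1818. Require 1/(1 + K_p·0.1818) = 0.1, so 1 + 0.1818·K_p = 10.
K_p = (10 − 1)/0.1818 = 49.5.

K_p = 49.5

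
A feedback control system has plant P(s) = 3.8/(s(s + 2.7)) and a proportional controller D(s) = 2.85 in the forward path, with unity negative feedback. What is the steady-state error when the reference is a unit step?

0

The open loop D(s)P(s) has a pole at the origin (type 1), so the static position error constant is infinite and e_ss = 1/(1+∞) = 0.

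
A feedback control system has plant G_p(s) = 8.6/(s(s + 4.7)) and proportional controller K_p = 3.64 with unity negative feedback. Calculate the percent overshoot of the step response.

23.4%

The closed-loop denominator s² + 4.7s + 31.3 gives ω_n = √31.3 = 5.595 and ζ = 4.7/(2ω_n) = 0.42.
%OS = 100·exp(−πζ/√(1−ζ²)) = 100·exp(−π·0.42/√0.8236) = 23.4%.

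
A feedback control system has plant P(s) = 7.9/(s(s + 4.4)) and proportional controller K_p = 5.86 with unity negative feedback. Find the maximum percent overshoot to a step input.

Closed-loop characteristic equation: s² + 4.4s + 46.29 = 0, so ω_n = 6.804 rad/s and ζ = 4.4/(2·6.804) = 0.3233.
%OS = 100·exp(−πζ/√(1−ζ²)) = 100·exp(−π·0.3233/√0.8955) = 34.2%.

34.2%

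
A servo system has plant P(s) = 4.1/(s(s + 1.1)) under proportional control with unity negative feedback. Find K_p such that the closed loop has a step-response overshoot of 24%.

K_p = 0.431

From %OS = 100·exp(−πζ/√(1−ζ²)) = 24%, ζ = −ln(0.24)/√(π²+ln²(0.24)) = 0.4136.
Characteristic equation s² + 1.1s + 4.1K_p = 0 gives ζ = 1.1/(2√(4.1K_p)).
Setting ζ = 0.4136: √(4.1K_p) = 1.1/(2·0.4136) = 1.33, so K_p = 1.768/4.1 = 0.431.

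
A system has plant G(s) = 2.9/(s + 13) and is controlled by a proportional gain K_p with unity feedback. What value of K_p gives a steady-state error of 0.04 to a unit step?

K_p = 108

For a type-0 loop with proportional control, e_ss = 1/(1 + K_p·G(0)).
G(0) = 0.2231. Require 1/(1 + K_p·0.2231) = 0.04, so 1 + 0.2231·K_p = 25.
K_p = (25 − 1)/0.2231 = 108.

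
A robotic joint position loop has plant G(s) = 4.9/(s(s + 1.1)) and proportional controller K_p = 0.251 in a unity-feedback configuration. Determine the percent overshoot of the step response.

Closed-loop characteristic equation: s² + 1.1s + 1.23 = 0, so ω_n = 1.109 rad/s and ζ = 1.1/(2·1.109) = 0.4959.
%OS = 100·exp(−πζ/√(1−ζ²)) = 100·exp(−π·0.4959/√0.754) = 16.6%.

16.6%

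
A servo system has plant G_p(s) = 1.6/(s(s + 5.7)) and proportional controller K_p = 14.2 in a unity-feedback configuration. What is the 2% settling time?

Closed-loop characteristic equation: s² + 5.7s + 22.72 = 0, so ω_n = 4.767 rad/s and ζ = 5.7/(2·4.767) = 0.5979.
2% settling time T_s ≈ 4/(ζω_n) = 4/2.85 = 1.4 s.

T_s ≈ 1.4 s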